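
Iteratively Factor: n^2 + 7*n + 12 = (n + 3)*(n + 4)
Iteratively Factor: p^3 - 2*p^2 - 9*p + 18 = (p + 3)*(p^2 - 5*p + 6) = (p - 2)*(p + 3)*(p - 3)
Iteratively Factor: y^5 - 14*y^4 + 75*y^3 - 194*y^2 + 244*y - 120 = (y - 5)*(y^4 - 9*y^3 + 30*y^2 - 44*y + 24) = (y - 5)*(y - 3)*(y^3 - 6*y^2 + 12*y - 8) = (y - 5)*(y - 3)*(y - 2)*(y^2 - 4*y + 4) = (y - 5)*(y - 3)*(y - 2)^2*(y - 2)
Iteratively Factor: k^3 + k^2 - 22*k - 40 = (k - 5)*(k^2 + 6*k + 8) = (k - 5)*(k + 4)*(k + 2)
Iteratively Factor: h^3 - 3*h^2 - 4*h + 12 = (h - 2)*(h^2 - h - 6) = (h - 2)*(h + 2)*(h - 3)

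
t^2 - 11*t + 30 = (t - 6)*(t - 5)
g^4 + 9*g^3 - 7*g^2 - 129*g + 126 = (g - 3)*(g - 1)*(g + 6)*(g + 7)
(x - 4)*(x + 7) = x^2 + 3*x - 28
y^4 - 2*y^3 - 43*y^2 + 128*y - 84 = (y - 6)*(y - 2)*(y - 1)*(y + 7)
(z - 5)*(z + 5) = z^2 - 25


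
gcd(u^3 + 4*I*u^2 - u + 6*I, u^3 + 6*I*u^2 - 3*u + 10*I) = u^2 + I*u + 2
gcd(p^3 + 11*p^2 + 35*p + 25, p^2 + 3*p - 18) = 1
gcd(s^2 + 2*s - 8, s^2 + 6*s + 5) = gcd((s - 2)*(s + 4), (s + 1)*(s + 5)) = 1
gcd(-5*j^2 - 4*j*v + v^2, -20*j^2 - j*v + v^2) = -5*j + v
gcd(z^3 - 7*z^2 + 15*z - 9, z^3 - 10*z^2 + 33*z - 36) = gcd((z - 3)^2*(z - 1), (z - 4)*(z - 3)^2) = z^2 - 6*z + 9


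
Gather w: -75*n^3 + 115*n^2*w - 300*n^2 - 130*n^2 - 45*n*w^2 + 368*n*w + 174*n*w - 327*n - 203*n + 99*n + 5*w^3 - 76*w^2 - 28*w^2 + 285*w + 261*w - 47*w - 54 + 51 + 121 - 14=-75*n^3 - 430*n^2 - 431*n + 5*w^3 + w^2*(-45*n - 104) + w*(115*n^2 + 542*n + 499) + 104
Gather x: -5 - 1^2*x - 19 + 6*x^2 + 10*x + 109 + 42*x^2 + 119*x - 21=48*x^2 + 128*x + 64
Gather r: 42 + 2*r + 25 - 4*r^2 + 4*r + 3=-4*r^2 + 6*r + 70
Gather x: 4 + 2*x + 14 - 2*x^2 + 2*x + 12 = -2*x^2 + 4*x + 30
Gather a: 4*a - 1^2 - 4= 4*a - 5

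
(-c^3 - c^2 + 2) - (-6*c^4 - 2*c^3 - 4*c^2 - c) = 6*c^4 + c^3 + 3*c^2 + c + 2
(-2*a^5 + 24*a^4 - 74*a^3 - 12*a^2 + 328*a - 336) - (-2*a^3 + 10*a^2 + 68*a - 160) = -2*a^5 + 24*a^4 - 72*a^3 - 22*a^2 + 260*a - 176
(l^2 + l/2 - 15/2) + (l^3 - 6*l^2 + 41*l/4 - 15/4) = l^3 - 5*l^2 + 43*l/4 - 45/4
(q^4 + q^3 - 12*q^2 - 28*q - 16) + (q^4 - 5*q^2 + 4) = 2*q^4 + q^3 - 17*q^2 - 28*q - 12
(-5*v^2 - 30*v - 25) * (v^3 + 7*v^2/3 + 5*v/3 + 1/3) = -5*v^5 - 125*v^4/3 - 310*v^3/3 - 110*v^2 - 155*v/3 - 25/3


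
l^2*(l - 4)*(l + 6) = l^4 + 2*l^3 - 24*l^2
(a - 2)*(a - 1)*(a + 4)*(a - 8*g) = a^4 - 8*a^3*g + a^3 - 8*a^2*g - 10*a^2 + 80*a*g + 8*a - 64*g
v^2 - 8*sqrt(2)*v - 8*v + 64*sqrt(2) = (v - 8)*(v - 8*sqrt(2))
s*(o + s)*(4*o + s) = 4*o^2*s + 5*o*s^2 + s^3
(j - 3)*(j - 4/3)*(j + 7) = j^3 + 8*j^2/3 - 79*j/3 + 28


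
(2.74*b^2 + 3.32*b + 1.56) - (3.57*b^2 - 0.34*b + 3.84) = -0.83*b^2 + 3.66*b - 2.28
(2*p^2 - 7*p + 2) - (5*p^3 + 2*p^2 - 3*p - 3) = -5*p^3 - 4*p + 5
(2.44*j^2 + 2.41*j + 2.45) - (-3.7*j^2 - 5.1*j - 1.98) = 6.14*j^2 + 7.51*j + 4.43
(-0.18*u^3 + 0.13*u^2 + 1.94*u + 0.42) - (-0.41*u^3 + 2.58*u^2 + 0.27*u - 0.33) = 0.23*u^3 - 2.45*u^2 + 1.67*u + 0.75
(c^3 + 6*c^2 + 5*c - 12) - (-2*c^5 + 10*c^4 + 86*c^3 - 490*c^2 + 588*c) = 2*c^5 - 10*c^4 - 85*c^3 + 496*c^2 - 583*c - 12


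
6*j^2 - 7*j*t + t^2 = (-6*j + t)*(-j + t)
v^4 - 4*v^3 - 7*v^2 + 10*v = v*(v - 5)*(v - 1)*(v + 2)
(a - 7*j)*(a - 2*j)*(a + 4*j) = a^3 - 5*a^2*j - 22*a*j^2 + 56*j^3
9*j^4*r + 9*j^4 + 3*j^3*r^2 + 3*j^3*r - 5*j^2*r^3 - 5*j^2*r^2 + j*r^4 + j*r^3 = (-3*j + r)^2*(j + r)*(j*r + j)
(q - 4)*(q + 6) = q^2 + 2*q - 24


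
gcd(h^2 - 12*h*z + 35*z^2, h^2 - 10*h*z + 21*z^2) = -h + 7*z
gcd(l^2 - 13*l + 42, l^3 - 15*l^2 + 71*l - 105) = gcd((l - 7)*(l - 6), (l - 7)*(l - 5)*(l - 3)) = l - 7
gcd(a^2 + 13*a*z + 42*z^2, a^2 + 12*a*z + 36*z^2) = a + 6*z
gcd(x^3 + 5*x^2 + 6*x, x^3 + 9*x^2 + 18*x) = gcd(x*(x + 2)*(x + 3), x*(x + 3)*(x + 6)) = x^2 + 3*x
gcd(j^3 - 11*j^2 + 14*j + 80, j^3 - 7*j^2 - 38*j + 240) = j^2 - 13*j + 40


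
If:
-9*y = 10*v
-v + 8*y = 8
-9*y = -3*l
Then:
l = 240/89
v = -72/89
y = 80/89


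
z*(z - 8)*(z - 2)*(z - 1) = z^4 - 11*z^3 + 26*z^2 - 16*z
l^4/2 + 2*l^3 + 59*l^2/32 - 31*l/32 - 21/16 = (l/2 + 1)*(l - 3/4)*(l + 1)*(l + 7/4)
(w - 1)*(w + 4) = w^2 + 3*w - 4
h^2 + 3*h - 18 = (h - 3)*(h + 6)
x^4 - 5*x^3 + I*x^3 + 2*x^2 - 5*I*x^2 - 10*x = x*(x - 5)*(x - I)*(x + 2*I)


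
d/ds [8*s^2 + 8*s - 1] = 16*s + 8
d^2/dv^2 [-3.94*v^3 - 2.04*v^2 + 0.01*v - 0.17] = -23.64*v - 4.08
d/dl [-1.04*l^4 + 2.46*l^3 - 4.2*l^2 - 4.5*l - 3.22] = -4.16*l^3 + 7.38*l^2 - 8.4*l - 4.5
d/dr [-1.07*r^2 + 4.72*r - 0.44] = 4.72 - 2.14*r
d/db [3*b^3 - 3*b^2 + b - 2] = 9*b^2 - 6*b + 1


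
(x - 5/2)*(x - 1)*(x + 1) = x^3 - 5*x^2/2 - x + 5/2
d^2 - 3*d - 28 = (d - 7)*(d + 4)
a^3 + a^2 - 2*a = a*(a - 1)*(a + 2)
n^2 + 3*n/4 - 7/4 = (n - 1)*(n + 7/4)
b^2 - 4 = (b - 2)*(b + 2)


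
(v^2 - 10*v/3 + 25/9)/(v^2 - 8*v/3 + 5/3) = (v - 5/3)/(v - 1)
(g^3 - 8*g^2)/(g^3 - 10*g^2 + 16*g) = g/(g - 2)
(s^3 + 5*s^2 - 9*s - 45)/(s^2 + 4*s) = (s^3 + 5*s^2 - 9*s - 45)/(s*(s + 4))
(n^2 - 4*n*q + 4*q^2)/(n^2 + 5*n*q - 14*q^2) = (n - 2*q)/(n + 7*q)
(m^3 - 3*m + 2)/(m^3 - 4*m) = (m^2 - 2*m + 1)/(m*(m - 2))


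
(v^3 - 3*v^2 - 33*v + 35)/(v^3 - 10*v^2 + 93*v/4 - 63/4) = 4*(v^2 + 4*v - 5)/(4*v^2 - 12*v + 9)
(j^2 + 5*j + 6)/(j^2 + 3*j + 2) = (j + 3)/(j + 1)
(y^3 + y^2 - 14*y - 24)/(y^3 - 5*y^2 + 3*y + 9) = (y^3 + y^2 - 14*y - 24)/(y^3 - 5*y^2 + 3*y + 9)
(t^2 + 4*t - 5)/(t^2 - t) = (t + 5)/t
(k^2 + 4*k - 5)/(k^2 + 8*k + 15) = (k - 1)/(k + 3)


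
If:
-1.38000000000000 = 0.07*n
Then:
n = -19.71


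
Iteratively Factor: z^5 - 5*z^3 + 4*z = (z - 2)*(z^4 + 2*z^3 - z^2 - 2*z) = (z - 2)*(z + 1)*(z^3 + z^2 - 2*z) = (z - 2)*(z + 1)*(z + 2)*(z^2 - z) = (z - 2)*(z - 1)*(z + 1)*(z + 2)*(z)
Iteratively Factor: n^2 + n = (n + 1)*(n)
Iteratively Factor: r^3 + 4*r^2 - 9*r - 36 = (r - 3)*(r^2 + 7*r + 12) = (r - 3)*(r + 3)*(r + 4)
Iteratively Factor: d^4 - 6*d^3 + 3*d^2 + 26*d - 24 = (d - 4)*(d^3 - 2*d^2 - 5*d + 6) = (d - 4)*(d - 1)*(d^2 - d - 6) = (d - 4)*(d - 3)*(d - 1)*(d + 2)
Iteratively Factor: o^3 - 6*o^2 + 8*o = (o - 4)*(o^2 - 2*o) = o*(o - 4)*(o - 2)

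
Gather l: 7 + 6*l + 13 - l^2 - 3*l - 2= -l^2 + 3*l + 18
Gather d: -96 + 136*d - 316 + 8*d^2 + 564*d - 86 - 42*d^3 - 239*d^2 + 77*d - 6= -42*d^3 - 231*d^2 + 777*d - 504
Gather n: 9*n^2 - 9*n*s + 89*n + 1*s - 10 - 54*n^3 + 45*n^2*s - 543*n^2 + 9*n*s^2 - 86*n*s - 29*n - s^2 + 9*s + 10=-54*n^3 + n^2*(45*s - 534) + n*(9*s^2 - 95*s + 60) - s^2 + 10*s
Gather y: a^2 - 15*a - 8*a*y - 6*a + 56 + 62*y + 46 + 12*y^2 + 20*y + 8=a^2 - 21*a + 12*y^2 + y*(82 - 8*a) + 110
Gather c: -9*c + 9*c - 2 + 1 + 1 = 0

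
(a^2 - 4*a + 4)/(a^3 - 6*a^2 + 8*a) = (a - 2)/(a*(a - 4))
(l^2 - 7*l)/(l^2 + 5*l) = (l - 7)/(l + 5)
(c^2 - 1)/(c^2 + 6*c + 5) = (c - 1)/(c + 5)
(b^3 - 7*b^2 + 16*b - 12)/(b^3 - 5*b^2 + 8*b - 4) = (b - 3)/(b - 1)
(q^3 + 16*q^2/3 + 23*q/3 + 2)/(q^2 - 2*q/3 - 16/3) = (3*q^2 + 10*q + 3)/(3*q - 8)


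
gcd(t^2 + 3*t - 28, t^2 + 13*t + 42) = t + 7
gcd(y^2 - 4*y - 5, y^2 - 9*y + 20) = y - 5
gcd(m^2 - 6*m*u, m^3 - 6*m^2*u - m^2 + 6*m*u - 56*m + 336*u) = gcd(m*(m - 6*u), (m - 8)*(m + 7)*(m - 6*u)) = -m + 6*u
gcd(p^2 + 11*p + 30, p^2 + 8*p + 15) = p + 5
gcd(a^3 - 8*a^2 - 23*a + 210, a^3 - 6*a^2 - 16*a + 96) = a - 6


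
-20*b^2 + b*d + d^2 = (-4*b + d)*(5*b + d)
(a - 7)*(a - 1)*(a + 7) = a^3 - a^2 - 49*a + 49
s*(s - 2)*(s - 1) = s^3 - 3*s^2 + 2*s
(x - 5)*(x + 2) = x^2 - 3*x - 10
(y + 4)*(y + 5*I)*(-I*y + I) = -I*y^3 + 5*y^2 - 3*I*y^2 + 15*y + 4*I*y - 20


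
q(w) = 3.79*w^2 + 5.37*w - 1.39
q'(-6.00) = -40.11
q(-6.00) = 102.83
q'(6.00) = 50.85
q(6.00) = 167.27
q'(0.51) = 9.24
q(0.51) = 2.33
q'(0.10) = 6.13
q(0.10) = -0.82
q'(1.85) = 19.39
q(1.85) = 21.52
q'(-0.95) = -1.83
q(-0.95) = -3.07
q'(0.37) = 8.17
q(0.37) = 1.12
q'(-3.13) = -18.36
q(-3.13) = 18.93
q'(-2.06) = -10.24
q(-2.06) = 3.63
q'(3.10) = 28.87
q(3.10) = 51.68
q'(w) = 7.58*w + 5.37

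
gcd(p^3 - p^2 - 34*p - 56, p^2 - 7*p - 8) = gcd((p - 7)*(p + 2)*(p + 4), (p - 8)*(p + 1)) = 1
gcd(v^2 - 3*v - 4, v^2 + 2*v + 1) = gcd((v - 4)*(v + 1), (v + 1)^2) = v + 1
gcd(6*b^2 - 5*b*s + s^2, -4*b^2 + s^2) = -2*b + s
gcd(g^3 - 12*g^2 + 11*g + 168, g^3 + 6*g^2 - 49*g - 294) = g - 7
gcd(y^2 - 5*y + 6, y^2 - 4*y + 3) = y - 3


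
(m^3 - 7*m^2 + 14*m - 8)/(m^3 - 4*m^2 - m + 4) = (m - 2)/(m + 1)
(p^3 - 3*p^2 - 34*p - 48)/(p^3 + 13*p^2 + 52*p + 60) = (p^2 - 5*p - 24)/(p^2 + 11*p + 30)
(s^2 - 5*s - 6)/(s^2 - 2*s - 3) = (s - 6)/(s - 3)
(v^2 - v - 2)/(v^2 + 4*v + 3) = (v - 2)/(v + 3)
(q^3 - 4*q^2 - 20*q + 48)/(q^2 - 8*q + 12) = q + 4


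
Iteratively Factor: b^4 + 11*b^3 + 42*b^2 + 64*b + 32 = (b + 2)*(b^3 + 9*b^2 + 24*b + 16) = (b + 2)*(b + 4)*(b^2 + 5*b + 4) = (b + 1)*(b + 2)*(b + 4)*(b + 4)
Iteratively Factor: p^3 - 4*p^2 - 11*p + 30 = (p - 5)*(p^2 + p - 6) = (p - 5)*(p + 3)*(p - 2)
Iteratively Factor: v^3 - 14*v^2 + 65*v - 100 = (v - 4)*(v^2 - 10*v + 25) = (v - 5)*(v - 4)*(v - 5)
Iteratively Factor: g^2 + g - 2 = (g - 1)*(g + 2)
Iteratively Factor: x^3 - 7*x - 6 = (x + 2)*(x^2 - 2*x - 3) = (x + 1)*(x + 2)*(x - 3)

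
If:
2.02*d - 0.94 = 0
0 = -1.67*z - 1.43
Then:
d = 0.47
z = -0.86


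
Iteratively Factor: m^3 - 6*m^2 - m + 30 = (m - 5)*(m^2 - m - 6) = (m - 5)*(m - 3)*(m + 2)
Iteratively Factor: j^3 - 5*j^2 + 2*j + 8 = (j - 4)*(j^2 - j - 2) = (j - 4)*(j - 2)*(j + 1)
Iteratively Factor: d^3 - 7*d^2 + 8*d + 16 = (d - 4)*(d^2 - 3*d - 4) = (d - 4)*(d + 1)*(d - 4)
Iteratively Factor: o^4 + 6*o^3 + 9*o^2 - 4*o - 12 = (o + 2)*(o^3 + 4*o^2 + o - 6) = (o + 2)*(o + 3)*(o^2 + o - 2) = (o + 2)^2*(o + 3)*(o - 1)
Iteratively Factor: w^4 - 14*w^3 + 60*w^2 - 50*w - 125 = (w - 5)*(w^3 - 9*w^2 + 15*w + 25) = (w - 5)*(w + 1)*(w^2 - 10*w + 25) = (w - 5)^2*(w + 1)*(w - 5)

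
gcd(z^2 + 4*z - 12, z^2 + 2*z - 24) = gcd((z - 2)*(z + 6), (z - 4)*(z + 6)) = z + 6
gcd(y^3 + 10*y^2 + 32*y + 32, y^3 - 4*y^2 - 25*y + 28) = y + 4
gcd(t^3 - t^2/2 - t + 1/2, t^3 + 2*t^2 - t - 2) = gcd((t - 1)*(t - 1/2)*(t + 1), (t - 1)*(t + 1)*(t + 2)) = t^2 - 1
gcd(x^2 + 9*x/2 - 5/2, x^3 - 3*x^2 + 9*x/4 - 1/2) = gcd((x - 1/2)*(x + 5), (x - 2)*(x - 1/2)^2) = x - 1/2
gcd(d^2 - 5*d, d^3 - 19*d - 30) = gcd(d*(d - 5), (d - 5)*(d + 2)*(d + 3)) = d - 5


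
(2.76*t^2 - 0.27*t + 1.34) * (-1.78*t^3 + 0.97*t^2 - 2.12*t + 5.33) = -4.9128*t^5 + 3.1578*t^4 - 8.4983*t^3 + 16.583*t^2 - 4.2799*t + 7.1422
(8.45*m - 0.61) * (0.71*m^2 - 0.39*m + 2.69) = 5.9995*m^3 - 3.7286*m^2 + 22.9684*m - 1.6409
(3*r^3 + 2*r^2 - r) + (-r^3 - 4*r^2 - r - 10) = 2*r^3 - 2*r^2 - 2*r - 10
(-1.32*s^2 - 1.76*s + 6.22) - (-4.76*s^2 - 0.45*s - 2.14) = 3.44*s^2 - 1.31*s + 8.36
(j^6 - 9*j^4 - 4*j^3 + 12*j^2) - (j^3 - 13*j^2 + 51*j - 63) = j^6 - 9*j^4 - 5*j^3 + 25*j^2 - 51*j + 63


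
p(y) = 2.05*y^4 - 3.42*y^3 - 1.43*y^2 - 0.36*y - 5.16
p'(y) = 8.2*y^3 - 10.26*y^2 - 2.86*y - 0.36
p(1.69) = -9.64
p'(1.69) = 5.08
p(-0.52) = -4.73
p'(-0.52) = -2.80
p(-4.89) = 1534.47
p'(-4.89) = -1190.54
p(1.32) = -9.77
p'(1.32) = -3.15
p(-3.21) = 312.04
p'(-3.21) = -368.12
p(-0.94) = -1.64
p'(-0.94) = -13.55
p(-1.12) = 1.48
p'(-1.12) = -21.55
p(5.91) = 1737.73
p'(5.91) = 1317.06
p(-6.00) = 3341.04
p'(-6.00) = -2123.76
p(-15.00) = 115002.24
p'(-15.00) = -29940.96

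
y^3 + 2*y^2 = y^2*(y + 2)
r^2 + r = r*(r + 1)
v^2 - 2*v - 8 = (v - 4)*(v + 2)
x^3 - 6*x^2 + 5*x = x*(x - 5)*(x - 1)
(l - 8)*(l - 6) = l^2 - 14*l + 48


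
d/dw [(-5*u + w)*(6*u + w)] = u + 2*w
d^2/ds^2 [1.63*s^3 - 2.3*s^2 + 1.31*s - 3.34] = 9.78*s - 4.6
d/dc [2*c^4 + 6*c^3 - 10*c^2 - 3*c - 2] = 8*c^3 + 18*c^2 - 20*c - 3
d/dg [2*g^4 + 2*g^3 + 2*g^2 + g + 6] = 8*g^3 + 6*g^2 + 4*g + 1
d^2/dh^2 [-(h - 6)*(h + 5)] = -2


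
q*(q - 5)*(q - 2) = q^3 - 7*q^2 + 10*q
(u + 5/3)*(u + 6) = u^2 + 23*u/3 + 10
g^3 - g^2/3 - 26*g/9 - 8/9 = (g - 2)*(g + 1/3)*(g + 4/3)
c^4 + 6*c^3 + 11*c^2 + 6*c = c*(c + 1)*(c + 2)*(c + 3)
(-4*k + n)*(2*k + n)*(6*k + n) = -48*k^3 - 20*k^2*n + 4*k*n^2 + n^3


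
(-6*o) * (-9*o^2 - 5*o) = 54*o^3 + 30*o^2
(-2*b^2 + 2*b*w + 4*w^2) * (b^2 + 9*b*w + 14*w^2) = -2*b^4 - 16*b^3*w - 6*b^2*w^2 + 64*b*w^3 + 56*w^4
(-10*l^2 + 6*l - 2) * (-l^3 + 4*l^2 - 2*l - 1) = 10*l^5 - 46*l^4 + 46*l^3 - 10*l^2 - 2*l + 2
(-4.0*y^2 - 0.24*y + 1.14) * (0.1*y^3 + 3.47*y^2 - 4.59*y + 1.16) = -0.4*y^5 - 13.904*y^4 + 17.6412*y^3 + 0.4174*y^2 - 5.511*y + 1.3224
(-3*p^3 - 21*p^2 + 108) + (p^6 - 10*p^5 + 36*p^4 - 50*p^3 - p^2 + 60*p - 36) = p^6 - 10*p^5 + 36*p^4 - 53*p^3 - 22*p^2 + 60*p + 72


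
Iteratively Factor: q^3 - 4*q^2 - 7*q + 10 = (q + 2)*(q^2 - 6*q + 5) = (q - 1)*(q + 2)*(q - 5)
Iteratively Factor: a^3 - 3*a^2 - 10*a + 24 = (a - 2)*(a^2 - a - 12) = (a - 4)*(a - 2)*(a + 3)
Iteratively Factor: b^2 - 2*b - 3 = (b - 3)*(b + 1)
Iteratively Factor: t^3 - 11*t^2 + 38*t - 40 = (t - 4)*(t^2 - 7*t + 10) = (t - 4)*(t - 2)*(t - 5)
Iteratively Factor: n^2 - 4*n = (n - 4)*(n)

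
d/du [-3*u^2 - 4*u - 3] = -6*u - 4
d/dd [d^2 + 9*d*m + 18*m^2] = 2*d + 9*m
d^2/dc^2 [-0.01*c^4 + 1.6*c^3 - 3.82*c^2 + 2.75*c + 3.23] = -0.12*c^2 + 9.6*c - 7.64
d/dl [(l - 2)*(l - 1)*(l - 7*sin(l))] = -(l - 2)*(l - 1)*(7*cos(l) - 1) + (l - 2)*(l - 7*sin(l)) + (l - 1)*(l - 7*sin(l))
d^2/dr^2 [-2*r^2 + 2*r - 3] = -4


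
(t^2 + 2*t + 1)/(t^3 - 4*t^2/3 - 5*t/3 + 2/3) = 3*(t + 1)/(3*t^2 - 7*t + 2)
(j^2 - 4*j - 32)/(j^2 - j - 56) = (j + 4)/(j + 7)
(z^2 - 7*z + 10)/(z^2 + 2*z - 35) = (z - 2)/(z + 7)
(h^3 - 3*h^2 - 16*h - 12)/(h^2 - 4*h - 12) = h + 1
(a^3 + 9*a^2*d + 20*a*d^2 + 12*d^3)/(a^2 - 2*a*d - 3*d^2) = (a^2 + 8*a*d + 12*d^2)/(a - 3*d)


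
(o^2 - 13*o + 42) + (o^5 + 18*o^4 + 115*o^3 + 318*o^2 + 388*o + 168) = o^5 + 18*o^4 + 115*o^3 + 319*o^2 + 375*o + 210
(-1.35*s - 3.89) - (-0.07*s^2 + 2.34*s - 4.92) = 0.07*s^2 - 3.69*s + 1.03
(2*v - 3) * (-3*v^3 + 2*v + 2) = -6*v^4 + 9*v^3 + 4*v^2 - 2*v - 6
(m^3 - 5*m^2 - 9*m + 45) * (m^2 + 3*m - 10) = m^5 - 2*m^4 - 34*m^3 + 68*m^2 + 225*m - 450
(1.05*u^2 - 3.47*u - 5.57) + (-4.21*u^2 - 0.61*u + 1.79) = -3.16*u^2 - 4.08*u - 3.78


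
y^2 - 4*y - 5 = (y - 5)*(y + 1)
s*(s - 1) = s^2 - s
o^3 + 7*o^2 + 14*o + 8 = (o + 1)*(o + 2)*(o + 4)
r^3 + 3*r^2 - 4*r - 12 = (r - 2)*(r + 2)*(r + 3)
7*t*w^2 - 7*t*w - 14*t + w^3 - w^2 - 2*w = (7*t + w)*(w - 2)*(w + 1)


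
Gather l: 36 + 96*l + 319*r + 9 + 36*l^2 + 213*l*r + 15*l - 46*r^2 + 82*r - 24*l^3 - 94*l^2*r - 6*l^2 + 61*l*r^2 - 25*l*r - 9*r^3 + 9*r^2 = -24*l^3 + l^2*(30 - 94*r) + l*(61*r^2 + 188*r + 111) - 9*r^3 - 37*r^2 + 401*r + 45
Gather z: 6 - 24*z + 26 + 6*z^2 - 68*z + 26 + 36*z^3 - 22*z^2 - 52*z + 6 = 36*z^3 - 16*z^2 - 144*z + 64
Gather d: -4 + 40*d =40*d - 4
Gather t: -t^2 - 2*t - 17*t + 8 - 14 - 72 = -t^2 - 19*t - 78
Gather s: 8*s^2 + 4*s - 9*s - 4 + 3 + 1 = 8*s^2 - 5*s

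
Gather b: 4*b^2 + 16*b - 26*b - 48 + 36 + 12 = 4*b^2 - 10*b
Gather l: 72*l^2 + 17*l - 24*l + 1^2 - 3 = 72*l^2 - 7*l - 2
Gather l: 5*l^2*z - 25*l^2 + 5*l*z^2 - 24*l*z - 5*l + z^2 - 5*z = l^2*(5*z - 25) + l*(5*z^2 - 24*z - 5) + z^2 - 5*z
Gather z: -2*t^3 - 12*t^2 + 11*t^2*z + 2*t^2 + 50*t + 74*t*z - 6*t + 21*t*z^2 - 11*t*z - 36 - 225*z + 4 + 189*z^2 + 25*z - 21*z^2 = -2*t^3 - 10*t^2 + 44*t + z^2*(21*t + 168) + z*(11*t^2 + 63*t - 200) - 32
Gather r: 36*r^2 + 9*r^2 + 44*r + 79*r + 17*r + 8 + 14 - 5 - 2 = 45*r^2 + 140*r + 15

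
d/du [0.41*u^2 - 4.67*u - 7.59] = 0.82*u - 4.67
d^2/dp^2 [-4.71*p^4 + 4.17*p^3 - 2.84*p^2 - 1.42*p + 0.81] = -56.52*p^2 + 25.02*p - 5.68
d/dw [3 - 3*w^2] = -6*w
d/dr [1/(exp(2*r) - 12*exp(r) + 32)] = 2*(6 - exp(r))*exp(r)/(exp(2*r) - 12*exp(r) + 32)^2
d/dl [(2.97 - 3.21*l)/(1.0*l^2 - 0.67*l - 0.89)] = (3.21*l^2 - 5.94*l + 4.8468)/(1.0*l^4 - 1.34*l^3 - 1.3311*l^2 + 1.1926*l + 0.7921)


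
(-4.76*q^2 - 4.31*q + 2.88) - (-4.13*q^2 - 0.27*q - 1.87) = -0.63*q^2 - 4.04*q + 4.75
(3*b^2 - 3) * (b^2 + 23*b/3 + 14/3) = 3*b^4 + 23*b^3 + 11*b^2 - 23*b - 14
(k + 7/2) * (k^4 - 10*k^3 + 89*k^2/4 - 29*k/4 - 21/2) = k^5 - 13*k^4/2 - 51*k^3/4 + 565*k^2/8 - 287*k/8 - 147/4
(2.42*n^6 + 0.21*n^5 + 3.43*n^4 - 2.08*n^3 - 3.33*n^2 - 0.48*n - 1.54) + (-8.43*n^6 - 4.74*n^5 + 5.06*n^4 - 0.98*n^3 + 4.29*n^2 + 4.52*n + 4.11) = -6.01*n^6 - 4.53*n^5 + 8.49*n^4 - 3.06*n^3 + 0.96*n^2 + 4.04*n + 2.57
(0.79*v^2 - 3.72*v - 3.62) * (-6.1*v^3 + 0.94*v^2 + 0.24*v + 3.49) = -4.819*v^5 + 23.4346*v^4 + 18.7748*v^3 - 1.5385*v^2 - 13.8516*v - 12.6338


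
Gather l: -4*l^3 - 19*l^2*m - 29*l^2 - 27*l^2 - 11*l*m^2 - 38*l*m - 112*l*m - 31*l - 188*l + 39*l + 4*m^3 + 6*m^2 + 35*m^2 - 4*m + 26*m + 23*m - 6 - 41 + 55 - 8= -4*l^3 + l^2*(-19*m - 56) + l*(-11*m^2 - 150*m - 180) + 4*m^3 + 41*m^2 + 45*m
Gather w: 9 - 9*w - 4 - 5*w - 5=-14*w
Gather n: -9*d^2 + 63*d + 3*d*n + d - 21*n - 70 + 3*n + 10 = -9*d^2 + 64*d + n*(3*d - 18) - 60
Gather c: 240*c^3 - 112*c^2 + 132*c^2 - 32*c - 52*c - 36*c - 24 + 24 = 240*c^3 + 20*c^2 - 120*c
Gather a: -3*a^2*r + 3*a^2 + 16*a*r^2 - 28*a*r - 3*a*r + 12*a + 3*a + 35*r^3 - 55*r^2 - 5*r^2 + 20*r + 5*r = a^2*(3 - 3*r) + a*(16*r^2 - 31*r + 15) + 35*r^3 - 60*r^2 + 25*r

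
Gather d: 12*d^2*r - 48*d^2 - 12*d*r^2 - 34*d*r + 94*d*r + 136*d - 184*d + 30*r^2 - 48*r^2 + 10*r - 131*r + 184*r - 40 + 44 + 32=d^2*(12*r - 48) + d*(-12*r^2 + 60*r - 48) - 18*r^2 + 63*r + 36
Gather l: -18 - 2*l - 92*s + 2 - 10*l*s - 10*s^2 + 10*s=l*(-10*s - 2) - 10*s^2 - 82*s - 16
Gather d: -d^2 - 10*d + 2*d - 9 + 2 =-d^2 - 8*d - 7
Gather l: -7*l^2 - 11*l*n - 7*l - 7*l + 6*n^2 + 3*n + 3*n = -7*l^2 + l*(-11*n - 14) + 6*n^2 + 6*n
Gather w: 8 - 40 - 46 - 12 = -90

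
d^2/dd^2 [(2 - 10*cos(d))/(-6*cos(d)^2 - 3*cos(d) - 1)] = 2*(-405*(1 - cos(2*d))^2*cos(d) + 117*(1 - cos(2*d))^2/2 + 479*cos(d)/2 + 126*cos(2*d) - 423*cos(3*d)/2 + 90*cos(5*d) - 144)/(3*cos(d) + 3*cos(2*d) + 4)^3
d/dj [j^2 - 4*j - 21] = 2*j - 4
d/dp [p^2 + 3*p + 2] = 2*p + 3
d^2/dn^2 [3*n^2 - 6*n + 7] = 6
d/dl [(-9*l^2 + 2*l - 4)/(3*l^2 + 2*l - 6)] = 4*(-6*l^2 + 33*l - 1)/(9*l^4 + 12*l^3 - 32*l^2 - 24*l + 36)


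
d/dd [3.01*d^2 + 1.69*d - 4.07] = 6.02*d + 1.69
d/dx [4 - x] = -1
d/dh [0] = 0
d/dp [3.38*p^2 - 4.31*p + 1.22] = 6.76*p - 4.31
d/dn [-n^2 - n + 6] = -2*n - 1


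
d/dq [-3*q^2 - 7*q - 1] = -6*q - 7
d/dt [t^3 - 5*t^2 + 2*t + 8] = 3*t^2 - 10*t + 2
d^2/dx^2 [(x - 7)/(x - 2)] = -10/(x - 2)^3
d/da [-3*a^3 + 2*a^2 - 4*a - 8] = -9*a^2 + 4*a - 4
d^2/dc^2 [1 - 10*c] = 0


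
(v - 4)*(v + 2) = v^2 - 2*v - 8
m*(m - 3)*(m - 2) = m^3 - 5*m^2 + 6*m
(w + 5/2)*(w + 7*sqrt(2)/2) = w^2 + 5*w/2 + 7*sqrt(2)*w/2 + 35*sqrt(2)/4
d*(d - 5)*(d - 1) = d^3 - 6*d^2 + 5*d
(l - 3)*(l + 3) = l^2 - 9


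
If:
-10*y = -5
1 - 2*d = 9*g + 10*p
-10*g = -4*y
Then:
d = -5*p - 2/5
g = 1/5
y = 1/2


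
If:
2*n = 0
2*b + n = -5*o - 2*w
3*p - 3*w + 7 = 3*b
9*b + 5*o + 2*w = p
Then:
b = w/6 - 7/18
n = 0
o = 7/45 - 7*w/15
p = 7*w/6 - 49/18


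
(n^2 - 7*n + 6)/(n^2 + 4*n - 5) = (n - 6)/(n + 5)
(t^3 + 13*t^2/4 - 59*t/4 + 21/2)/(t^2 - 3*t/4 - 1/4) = (4*t^2 + 17*t - 42)/(4*t + 1)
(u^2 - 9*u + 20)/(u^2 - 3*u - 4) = (u - 5)/(u + 1)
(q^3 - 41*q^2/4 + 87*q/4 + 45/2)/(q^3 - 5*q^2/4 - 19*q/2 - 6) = (q^2 - 11*q + 30)/(q^2 - 2*q - 8)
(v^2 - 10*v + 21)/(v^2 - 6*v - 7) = (v - 3)/(v + 1)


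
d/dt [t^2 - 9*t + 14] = 2*t - 9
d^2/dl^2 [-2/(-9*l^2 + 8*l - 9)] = 4*(-81*l^2 + 72*l + 4*(9*l - 4)^2 - 81)/(9*l^2 - 8*l + 9)^3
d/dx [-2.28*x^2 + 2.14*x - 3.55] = 2.14 - 4.56*x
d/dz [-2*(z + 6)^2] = -4*z - 24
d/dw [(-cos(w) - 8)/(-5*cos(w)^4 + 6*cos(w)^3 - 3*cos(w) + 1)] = (15*(1 - cos(2*w))^2/4 + 111*cos(w) - 57*cos(2*w) + 37*cos(3*w) - 47)*sin(w)/(5*cos(w)^4 - 6*cos(w)^3 + 3*cos(w) - 1)^2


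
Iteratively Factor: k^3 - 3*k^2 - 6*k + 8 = (k + 2)*(k^2 - 5*k + 4) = (k - 4)*(k + 2)*(k - 1)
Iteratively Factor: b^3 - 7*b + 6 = (b - 2)*(b^2 + 2*b - 3) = (b - 2)*(b - 1)*(b + 3)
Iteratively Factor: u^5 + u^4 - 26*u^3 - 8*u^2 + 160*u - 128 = (u - 4)*(u^4 + 5*u^3 - 6*u^2 - 32*u + 32) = (u - 4)*(u + 4)*(u^3 + u^2 - 10*u + 8) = (u - 4)*(u - 2)*(u + 4)*(u^2 + 3*u - 4) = (u - 4)*(u - 2)*(u - 1)*(u + 4)*(u + 4)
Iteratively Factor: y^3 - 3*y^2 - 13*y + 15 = (y - 1)*(y^2 - 2*y - 15) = (y - 1)*(y + 3)*(y - 5)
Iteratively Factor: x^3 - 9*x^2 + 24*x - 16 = (x - 4)*(x^2 - 5*x + 4) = (x - 4)^2*(x - 1)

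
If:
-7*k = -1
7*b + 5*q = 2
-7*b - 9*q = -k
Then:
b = 121/196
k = 1/7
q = -13/28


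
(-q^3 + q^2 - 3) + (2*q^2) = -q^3 + 3*q^2 - 3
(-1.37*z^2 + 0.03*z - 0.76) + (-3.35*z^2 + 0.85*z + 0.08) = -4.72*z^2 + 0.88*z - 0.68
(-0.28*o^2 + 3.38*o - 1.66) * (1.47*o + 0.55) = -0.4116*o^3 + 4.8146*o^2 - 0.5812*o - 0.913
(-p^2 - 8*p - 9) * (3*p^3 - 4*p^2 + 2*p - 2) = -3*p^5 - 20*p^4 + 3*p^3 + 22*p^2 - 2*p + 18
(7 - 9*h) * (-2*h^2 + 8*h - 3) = 18*h^3 - 86*h^2 + 83*h - 21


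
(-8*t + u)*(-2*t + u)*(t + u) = 16*t^3 + 6*t^2*u - 9*t*u^2 + u^3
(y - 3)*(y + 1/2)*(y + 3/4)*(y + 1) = y^4 - 3*y^3/4 - 41*y^2/8 - 9*y/2 - 9/8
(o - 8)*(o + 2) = o^2 - 6*o - 16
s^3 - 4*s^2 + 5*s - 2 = (s - 2)*(s - 1)^2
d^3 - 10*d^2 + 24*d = d*(d - 6)*(d - 4)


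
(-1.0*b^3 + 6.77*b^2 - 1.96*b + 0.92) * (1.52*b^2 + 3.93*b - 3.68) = -1.52*b^5 + 6.3604*b^4 + 27.3069*b^3 - 31.218*b^2 + 10.8284*b - 3.3856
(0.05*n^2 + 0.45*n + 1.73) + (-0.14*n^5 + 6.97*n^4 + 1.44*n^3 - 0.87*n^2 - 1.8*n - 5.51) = -0.14*n^5 + 6.97*n^4 + 1.44*n^3 - 0.82*n^2 - 1.35*n - 3.78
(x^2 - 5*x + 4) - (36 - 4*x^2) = 5*x^2 - 5*x - 32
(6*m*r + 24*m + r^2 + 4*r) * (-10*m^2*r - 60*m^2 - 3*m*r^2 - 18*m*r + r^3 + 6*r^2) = -60*m^3*r^2 - 600*m^3*r - 1440*m^3 - 28*m^2*r^3 - 280*m^2*r^2 - 672*m^2*r + 3*m*r^4 + 30*m*r^3 + 72*m*r^2 + r^5 + 10*r^4 + 24*r^3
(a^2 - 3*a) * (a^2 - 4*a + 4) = a^4 - 7*a^3 + 16*a^2 - 12*a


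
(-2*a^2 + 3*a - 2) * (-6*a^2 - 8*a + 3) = 12*a^4 - 2*a^3 - 18*a^2 + 25*a - 6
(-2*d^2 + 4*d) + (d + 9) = -2*d^2 + 5*d + 9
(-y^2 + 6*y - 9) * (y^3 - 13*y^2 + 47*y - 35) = -y^5 + 19*y^4 - 134*y^3 + 434*y^2 - 633*y + 315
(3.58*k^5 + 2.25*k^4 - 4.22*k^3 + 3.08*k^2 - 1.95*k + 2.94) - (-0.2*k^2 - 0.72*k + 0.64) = 3.58*k^5 + 2.25*k^4 - 4.22*k^3 + 3.28*k^2 - 1.23*k + 2.3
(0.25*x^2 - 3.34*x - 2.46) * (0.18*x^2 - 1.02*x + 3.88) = 0.045*x^4 - 0.8562*x^3 + 3.934*x^2 - 10.45*x - 9.5448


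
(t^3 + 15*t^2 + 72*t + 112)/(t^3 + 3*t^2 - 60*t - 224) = (t + 4)/(t - 8)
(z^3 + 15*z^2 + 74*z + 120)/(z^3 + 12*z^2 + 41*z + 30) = (z + 4)/(z + 1)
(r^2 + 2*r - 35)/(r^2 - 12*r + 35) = (r + 7)/(r - 7)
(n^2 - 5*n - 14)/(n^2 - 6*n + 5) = (n^2 - 5*n - 14)/(n^2 - 6*n + 5)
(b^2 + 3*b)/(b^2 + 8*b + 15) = b/(b + 5)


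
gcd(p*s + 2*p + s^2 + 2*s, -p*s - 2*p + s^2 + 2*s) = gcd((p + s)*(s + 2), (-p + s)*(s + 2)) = s + 2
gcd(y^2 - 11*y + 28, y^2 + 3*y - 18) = 1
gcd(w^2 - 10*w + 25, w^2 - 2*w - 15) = w - 5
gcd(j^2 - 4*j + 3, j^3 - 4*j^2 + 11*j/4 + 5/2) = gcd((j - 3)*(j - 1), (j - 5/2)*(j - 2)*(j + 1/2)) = 1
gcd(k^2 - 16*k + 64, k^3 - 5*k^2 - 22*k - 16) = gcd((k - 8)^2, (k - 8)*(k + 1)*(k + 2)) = k - 8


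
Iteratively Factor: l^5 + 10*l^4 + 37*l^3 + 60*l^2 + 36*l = (l + 3)*(l^4 + 7*l^3 + 16*l^2 + 12*l) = (l + 2)*(l + 3)*(l^3 + 5*l^2 + 6*l) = (l + 2)*(l + 3)^2*(l^2 + 2*l) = l*(l + 2)*(l + 3)^2*(l + 2)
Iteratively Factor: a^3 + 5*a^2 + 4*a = (a)*(a^2 + 5*a + 4) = a*(a + 4)*(a + 1)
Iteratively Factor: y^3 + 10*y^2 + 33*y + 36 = (y + 3)*(y^2 + 7*y + 12) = (y + 3)^2*(y + 4)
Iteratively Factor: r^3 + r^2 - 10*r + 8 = (r - 1)*(r^2 + 2*r - 8) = (r - 1)*(r + 4)*(r - 2)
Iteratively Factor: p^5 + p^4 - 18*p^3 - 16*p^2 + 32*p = (p + 2)*(p^4 - p^3 - 16*p^2 + 16*p) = (p - 1)*(p + 2)*(p^3 - 16*p) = (p - 1)*(p + 2)*(p + 4)*(p^2 - 4*p) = p*(p - 1)*(p + 2)*(p + 4)*(p - 4)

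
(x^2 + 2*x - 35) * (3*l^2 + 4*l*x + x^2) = 3*l^2*x^2 + 6*l^2*x - 105*l^2 + 4*l*x^3 + 8*l*x^2 - 140*l*x + x^4 + 2*x^3 - 35*x^2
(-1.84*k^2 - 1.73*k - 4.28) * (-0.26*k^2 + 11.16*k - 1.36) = 0.4784*k^4 - 20.0846*k^3 - 15.6916*k^2 - 45.412*k + 5.8208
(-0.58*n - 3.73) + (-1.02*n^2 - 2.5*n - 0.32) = -1.02*n^2 - 3.08*n - 4.05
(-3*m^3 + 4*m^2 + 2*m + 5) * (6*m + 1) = -18*m^4 + 21*m^3 + 16*m^2 + 32*m + 5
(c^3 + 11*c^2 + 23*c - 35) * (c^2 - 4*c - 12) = c^5 + 7*c^4 - 33*c^3 - 259*c^2 - 136*c + 420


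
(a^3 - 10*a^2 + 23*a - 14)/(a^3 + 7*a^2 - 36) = (a^2 - 8*a + 7)/(a^2 + 9*a + 18)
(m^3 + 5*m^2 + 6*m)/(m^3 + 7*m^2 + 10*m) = (m + 3)/(m + 5)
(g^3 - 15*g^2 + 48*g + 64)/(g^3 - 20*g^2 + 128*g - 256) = (g + 1)/(g - 4)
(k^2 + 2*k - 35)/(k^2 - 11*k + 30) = (k + 7)/(k - 6)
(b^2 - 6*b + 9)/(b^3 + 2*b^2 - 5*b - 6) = (b^2 - 6*b + 9)/(b^3 + 2*b^2 - 5*b - 6)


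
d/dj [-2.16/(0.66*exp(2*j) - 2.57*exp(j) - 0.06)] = (2.8512*exp(j) - 5.5512)*exp(j)/(-0.66*exp(2*j) + 2.57*exp(j) + 0.06)^2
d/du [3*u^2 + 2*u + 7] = 6*u + 2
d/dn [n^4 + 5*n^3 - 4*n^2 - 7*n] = 4*n^3 + 15*n^2 - 8*n - 7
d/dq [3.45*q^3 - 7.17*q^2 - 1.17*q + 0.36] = 10.35*q^2 - 14.34*q - 1.17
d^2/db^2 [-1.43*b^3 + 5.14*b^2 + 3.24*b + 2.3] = 10.28 - 8.58*b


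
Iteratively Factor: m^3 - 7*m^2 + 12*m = (m - 3)*(m^2 - 4*m) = m*(m - 3)*(m - 4)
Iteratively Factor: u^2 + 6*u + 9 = (u + 3)*(u + 3)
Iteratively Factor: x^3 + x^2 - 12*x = (x + 4)*(x^2 - 3*x) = (x - 3)*(x + 4)*(x)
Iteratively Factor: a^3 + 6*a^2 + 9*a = (a)*(a^2 + 6*a + 9) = a*(a + 3)*(a + 3)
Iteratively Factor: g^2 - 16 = (g - 4)*(g + 4)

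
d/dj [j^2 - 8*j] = 2*j - 8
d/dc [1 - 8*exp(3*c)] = -24*exp(3*c)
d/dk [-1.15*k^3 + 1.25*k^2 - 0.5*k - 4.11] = -3.45*k^2 + 2.5*k - 0.5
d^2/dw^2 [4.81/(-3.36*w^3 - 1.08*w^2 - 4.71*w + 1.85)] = ((96.9696*w + 10.3896)*(3.36*w^3 + 1.08*w^2 + 4.71*w - 1.85) - 4.81*(10.08*w^2 + 2.16*w + 4.71)*(20.16*w^2 + 4.32*w + 9.42))/(3.36*w^3 + 1.08*w^2 + 4.71*w - 1.85)^3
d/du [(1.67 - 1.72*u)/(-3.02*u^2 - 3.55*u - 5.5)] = (-5.1944*u^2 + 10.0868*u + 15.3885)/(9.1204*u^4 + 21.442*u^3 + 45.8225*u^2 + 39.05*u + 30.25)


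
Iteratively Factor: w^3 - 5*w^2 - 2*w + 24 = (w + 2)*(w^2 - 7*w + 12) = (w - 3)*(w + 2)*(w - 4)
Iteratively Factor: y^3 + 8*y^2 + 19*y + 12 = (y + 1)*(y^2 + 7*y + 12) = (y + 1)*(y + 4)*(y + 3)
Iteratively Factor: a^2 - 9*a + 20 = (a - 5)*(a - 4)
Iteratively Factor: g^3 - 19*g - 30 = (g + 2)*(g^2 - 2*g - 15) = (g - 5)*(g + 2)*(g + 3)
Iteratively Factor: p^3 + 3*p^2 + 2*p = (p + 2)*(p^2 + p) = p*(p + 2)*(p + 1)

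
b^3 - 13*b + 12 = (b - 3)*(b - 1)*(b + 4)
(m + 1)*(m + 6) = m^2 + 7*m + 6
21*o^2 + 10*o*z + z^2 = (3*o + z)*(7*o + z)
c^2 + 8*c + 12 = (c + 2)*(c + 6)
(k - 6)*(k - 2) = k^2 - 8*k + 12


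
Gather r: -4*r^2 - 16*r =-4*r^2 - 16*r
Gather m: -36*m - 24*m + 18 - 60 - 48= -60*m - 90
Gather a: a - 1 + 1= a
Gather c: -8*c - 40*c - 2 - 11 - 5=-48*c - 18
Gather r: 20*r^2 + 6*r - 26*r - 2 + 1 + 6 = 20*r^2 - 20*r + 5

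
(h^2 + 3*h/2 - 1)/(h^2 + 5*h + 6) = (h - 1/2)/(h + 3)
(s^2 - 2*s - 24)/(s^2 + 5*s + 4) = (s - 6)/(s + 1)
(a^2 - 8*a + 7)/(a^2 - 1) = (a - 7)/(a + 1)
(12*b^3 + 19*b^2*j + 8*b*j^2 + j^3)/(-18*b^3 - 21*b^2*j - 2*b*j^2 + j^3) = (-4*b - j)/(6*b - j)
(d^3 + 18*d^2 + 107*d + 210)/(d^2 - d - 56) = (d^2 + 11*d + 30)/(d - 8)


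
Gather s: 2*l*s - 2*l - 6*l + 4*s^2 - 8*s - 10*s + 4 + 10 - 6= -8*l + 4*s^2 + s*(2*l - 18) + 8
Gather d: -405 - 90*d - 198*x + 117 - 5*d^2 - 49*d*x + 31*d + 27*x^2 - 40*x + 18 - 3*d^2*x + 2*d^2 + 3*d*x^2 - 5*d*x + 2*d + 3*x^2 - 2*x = d^2*(-3*x - 3) + d*(3*x^2 - 54*x - 57) + 30*x^2 - 240*x - 270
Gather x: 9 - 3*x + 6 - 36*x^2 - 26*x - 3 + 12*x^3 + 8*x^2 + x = 12*x^3 - 28*x^2 - 28*x + 12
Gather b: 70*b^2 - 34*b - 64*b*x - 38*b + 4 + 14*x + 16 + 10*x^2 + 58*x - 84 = 70*b^2 + b*(-64*x - 72) + 10*x^2 + 72*x - 64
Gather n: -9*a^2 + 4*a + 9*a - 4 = -9*a^2 + 13*a - 4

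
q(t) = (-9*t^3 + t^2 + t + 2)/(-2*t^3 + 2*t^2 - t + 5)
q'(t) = (-27*t^2 + 2*t + 1)/(-2*t^3 + 2*t^2 - t + 5) + (6*t^2 - 4*t + 1)*(-9*t^3 + t^2 + t + 2)/(-2*t^3 + 2*t^2 - t + 5)^2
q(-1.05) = 1.18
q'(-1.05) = -1.60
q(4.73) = 5.54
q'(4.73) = -0.31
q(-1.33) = 1.62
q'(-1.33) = -1.51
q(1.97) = 13.55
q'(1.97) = -27.21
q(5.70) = 5.31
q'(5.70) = -0.18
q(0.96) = -0.99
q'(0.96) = -5.99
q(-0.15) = 0.37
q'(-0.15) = 0.14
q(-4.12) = 3.52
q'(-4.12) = -0.25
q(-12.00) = 4.17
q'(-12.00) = -0.03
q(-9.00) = 4.06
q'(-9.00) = -0.05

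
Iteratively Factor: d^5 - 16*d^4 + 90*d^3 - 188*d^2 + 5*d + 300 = (d - 3)*(d^4 - 13*d^3 + 51*d^2 - 35*d - 100) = (d - 3)*(d + 1)*(d^3 - 14*d^2 + 65*d - 100) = (d - 4)*(d - 3)*(d + 1)*(d^2 - 10*d + 25) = (d - 5)*(d - 4)*(d - 3)*(d + 1)*(d - 5)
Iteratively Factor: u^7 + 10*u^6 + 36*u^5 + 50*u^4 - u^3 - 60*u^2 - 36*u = (u + 2)*(u^6 + 8*u^5 + 20*u^4 + 10*u^3 - 21*u^2 - 18*u) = (u + 2)^2*(u^5 + 6*u^4 + 8*u^3 - 6*u^2 - 9*u) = (u + 1)*(u + 2)^2*(u^4 + 5*u^3 + 3*u^2 - 9*u) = u*(u + 1)*(u + 2)^2*(u^3 + 5*u^2 + 3*u - 9) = u*(u + 1)*(u + 2)^2*(u + 3)*(u^2 + 2*u - 3) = u*(u - 1)*(u + 1)*(u + 2)^2*(u + 3)*(u + 3)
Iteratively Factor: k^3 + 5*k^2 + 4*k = (k)*(k^2 + 5*k + 4) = k*(k + 1)*(k + 4)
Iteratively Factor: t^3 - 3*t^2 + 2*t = (t)*(t^2 - 3*t + 2) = t*(t - 2)*(t - 1)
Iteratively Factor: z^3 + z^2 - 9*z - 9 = (z - 3)*(z^2 + 4*z + 3) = (z - 3)*(z + 1)*(z + 3)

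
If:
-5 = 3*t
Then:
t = -5/3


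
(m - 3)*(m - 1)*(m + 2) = m^3 - 2*m^2 - 5*m + 6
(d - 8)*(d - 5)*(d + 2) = d^3 - 11*d^2 + 14*d + 80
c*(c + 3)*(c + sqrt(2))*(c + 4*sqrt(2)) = c^4 + 3*c^3 + 5*sqrt(2)*c^3 + 8*c^2 + 15*sqrt(2)*c^2 + 24*c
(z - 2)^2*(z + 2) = z^3 - 2*z^2 - 4*z + 8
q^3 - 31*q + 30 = (q - 5)*(q - 1)*(q + 6)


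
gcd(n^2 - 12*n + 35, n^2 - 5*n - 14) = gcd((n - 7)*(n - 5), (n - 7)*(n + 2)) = n - 7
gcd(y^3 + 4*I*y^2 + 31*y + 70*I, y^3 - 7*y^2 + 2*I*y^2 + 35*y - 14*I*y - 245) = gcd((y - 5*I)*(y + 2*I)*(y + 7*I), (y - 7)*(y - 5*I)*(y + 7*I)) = y^2 + 2*I*y + 35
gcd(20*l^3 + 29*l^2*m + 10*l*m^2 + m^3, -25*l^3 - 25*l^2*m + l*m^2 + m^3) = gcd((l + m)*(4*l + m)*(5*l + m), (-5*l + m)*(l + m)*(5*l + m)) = 5*l^2 + 6*l*m + m^2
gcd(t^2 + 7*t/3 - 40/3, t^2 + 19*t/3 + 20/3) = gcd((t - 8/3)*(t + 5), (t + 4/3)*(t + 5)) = t + 5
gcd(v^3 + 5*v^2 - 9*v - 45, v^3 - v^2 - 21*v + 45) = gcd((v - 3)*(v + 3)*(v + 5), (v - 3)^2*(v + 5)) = v^2 + 2*v - 15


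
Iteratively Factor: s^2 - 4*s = (s - 4)*(s)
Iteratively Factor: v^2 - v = (v)*(v - 1)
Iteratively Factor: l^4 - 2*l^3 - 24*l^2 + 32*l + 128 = (l + 4)*(l^3 - 6*l^2 + 32) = (l + 2)*(l + 4)*(l^2 - 8*l + 16) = (l - 4)*(l + 2)*(l + 4)*(l - 4)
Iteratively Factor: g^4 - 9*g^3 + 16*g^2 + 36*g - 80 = (g - 5)*(g^3 - 4*g^2 - 4*g + 16) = (g - 5)*(g + 2)*(g^2 - 6*g + 8) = (g - 5)*(g - 4)*(g + 2)*(g - 2)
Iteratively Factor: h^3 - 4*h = (h)*(h^2 - 4) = h*(h - 2)*(h + 2)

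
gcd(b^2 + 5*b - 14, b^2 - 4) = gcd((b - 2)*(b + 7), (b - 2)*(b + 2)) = b - 2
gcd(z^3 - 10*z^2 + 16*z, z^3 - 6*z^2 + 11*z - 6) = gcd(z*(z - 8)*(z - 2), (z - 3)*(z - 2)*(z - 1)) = z - 2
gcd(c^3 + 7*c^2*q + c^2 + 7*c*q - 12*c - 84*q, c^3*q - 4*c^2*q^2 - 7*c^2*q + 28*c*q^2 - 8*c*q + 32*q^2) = 1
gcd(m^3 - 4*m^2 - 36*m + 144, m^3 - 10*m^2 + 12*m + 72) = m - 6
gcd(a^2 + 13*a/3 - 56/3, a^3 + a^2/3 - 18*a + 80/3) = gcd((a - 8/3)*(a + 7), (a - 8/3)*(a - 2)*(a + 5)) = a - 8/3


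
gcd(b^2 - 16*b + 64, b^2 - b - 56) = b - 8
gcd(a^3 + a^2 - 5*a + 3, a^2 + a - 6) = a + 3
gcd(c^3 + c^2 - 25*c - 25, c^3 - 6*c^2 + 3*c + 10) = c^2 - 4*c - 5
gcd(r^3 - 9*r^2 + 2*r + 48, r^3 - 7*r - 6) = r^2 - r - 6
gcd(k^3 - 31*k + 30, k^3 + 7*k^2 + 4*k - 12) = k^2 + 5*k - 6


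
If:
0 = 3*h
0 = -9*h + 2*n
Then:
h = 0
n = 0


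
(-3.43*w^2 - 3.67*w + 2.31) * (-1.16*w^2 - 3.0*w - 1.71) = 3.9788*w^4 + 14.5472*w^3 + 14.1957*w^2 - 0.6543*w - 3.9501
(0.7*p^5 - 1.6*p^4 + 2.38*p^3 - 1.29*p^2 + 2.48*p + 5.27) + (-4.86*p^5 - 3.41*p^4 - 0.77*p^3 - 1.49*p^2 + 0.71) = -4.16*p^5 - 5.01*p^4 + 1.61*p^3 - 2.78*p^2 + 2.48*p + 5.98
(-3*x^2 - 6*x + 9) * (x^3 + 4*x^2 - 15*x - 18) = -3*x^5 - 18*x^4 + 30*x^3 + 180*x^2 - 27*x - 162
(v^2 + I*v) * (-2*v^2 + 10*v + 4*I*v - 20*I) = -2*v^4 + 10*v^3 + 2*I*v^3 - 4*v^2 - 10*I*v^2 + 20*v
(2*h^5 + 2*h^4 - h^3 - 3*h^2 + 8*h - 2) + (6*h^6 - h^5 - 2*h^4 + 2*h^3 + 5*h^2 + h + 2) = 6*h^6 + h^5 + h^3 + 2*h^2 + 9*h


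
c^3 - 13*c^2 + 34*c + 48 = (c - 8)*(c - 6)*(c + 1)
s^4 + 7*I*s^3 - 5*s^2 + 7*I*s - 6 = (s - I)*(s + I)^2*(s + 6*I)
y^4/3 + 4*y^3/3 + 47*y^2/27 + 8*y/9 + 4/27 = (y/3 + 1/3)*(y + 1/3)*(y + 2/3)*(y + 2)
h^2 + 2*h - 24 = (h - 4)*(h + 6)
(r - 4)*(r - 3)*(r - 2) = r^3 - 9*r^2 + 26*r - 24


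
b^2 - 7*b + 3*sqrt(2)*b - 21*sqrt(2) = (b - 7)*(b + 3*sqrt(2))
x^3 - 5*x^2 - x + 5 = (x - 5)*(x - 1)*(x + 1)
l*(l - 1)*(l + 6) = l^3 + 5*l^2 - 6*l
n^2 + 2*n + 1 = (n + 1)^2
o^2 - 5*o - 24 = (o - 8)*(o + 3)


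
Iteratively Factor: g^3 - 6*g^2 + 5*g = (g - 1)*(g^2 - 5*g) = g*(g - 1)*(g - 5)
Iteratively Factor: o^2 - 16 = (o - 4)*(o + 4)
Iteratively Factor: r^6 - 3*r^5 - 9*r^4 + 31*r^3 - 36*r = (r - 2)*(r^5 - r^4 - 11*r^3 + 9*r^2 + 18*r) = (r - 2)*(r + 3)*(r^4 - 4*r^3 + r^2 + 6*r) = (r - 3)*(r - 2)*(r + 3)*(r^3 - r^2 - 2*r) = r*(r - 3)*(r - 2)*(r + 3)*(r^2 - r - 2) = r*(r - 3)*(r - 2)^2*(r + 3)*(r + 1)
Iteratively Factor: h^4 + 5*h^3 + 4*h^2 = (h + 1)*(h^3 + 4*h^2) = (h + 1)*(h + 4)*(h^2) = h*(h + 1)*(h + 4)*(h)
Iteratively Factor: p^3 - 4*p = (p - 2)*(p^2 + 2*p) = (p - 2)*(p + 2)*(p)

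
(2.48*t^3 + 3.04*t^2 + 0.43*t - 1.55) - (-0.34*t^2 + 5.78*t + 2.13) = 2.48*t^3 + 3.38*t^2 - 5.35*t - 3.68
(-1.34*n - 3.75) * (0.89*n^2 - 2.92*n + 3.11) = -1.1926*n^3 + 0.5753*n^2 + 6.7826*n - 11.6625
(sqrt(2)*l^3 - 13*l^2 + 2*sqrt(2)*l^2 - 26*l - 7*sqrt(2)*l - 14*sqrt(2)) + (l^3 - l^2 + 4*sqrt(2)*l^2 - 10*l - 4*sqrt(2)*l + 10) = l^3 + sqrt(2)*l^3 - 14*l^2 + 6*sqrt(2)*l^2 - 36*l - 11*sqrt(2)*l - 14*sqrt(2) + 10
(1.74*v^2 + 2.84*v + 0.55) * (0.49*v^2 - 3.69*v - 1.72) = 0.8526*v^4 - 5.029*v^3 - 13.2029*v^2 - 6.9143*v - 0.946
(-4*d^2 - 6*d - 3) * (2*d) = -8*d^3 - 12*d^2 - 6*d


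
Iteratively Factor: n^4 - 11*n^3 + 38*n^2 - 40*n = (n)*(n^3 - 11*n^2 + 38*n - 40) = n*(n - 2)*(n^2 - 9*n + 20) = n*(n - 4)*(n - 2)*(n - 5)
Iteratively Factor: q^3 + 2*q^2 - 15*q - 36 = (q - 4)*(q^2 + 6*q + 9) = (q - 4)*(q + 3)*(q + 3)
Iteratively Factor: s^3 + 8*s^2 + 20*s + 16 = (s + 4)*(s^2 + 4*s + 4) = (s + 2)*(s + 4)*(s + 2)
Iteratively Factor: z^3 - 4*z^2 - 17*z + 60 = (z - 5)*(z^2 + z - 12) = (z - 5)*(z - 3)*(z + 4)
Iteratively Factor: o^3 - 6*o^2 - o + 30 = (o - 5)*(o^2 - o - 6) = (o - 5)*(o - 3)*(o + 2)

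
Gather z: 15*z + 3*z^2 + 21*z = 3*z^2 + 36*z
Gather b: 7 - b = 7 - b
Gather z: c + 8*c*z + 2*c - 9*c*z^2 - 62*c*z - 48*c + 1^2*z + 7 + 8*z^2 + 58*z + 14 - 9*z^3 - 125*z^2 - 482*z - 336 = -45*c - 9*z^3 + z^2*(-9*c - 117) + z*(-54*c - 423) - 315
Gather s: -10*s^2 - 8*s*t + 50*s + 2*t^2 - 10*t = -10*s^2 + s*(50 - 8*t) + 2*t^2 - 10*t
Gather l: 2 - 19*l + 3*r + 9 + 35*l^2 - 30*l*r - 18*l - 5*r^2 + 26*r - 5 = 35*l^2 + l*(-30*r - 37) - 5*r^2 + 29*r + 6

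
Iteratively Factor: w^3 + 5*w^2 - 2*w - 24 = (w + 3)*(w^2 + 2*w - 8) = (w - 2)*(w + 3)*(w + 4)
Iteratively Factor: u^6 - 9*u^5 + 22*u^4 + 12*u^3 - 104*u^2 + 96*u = (u + 2)*(u^5 - 11*u^4 + 44*u^3 - 76*u^2 + 48*u) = (u - 4)*(u + 2)*(u^4 - 7*u^3 + 16*u^2 - 12*u) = (u - 4)*(u - 2)*(u + 2)*(u^3 - 5*u^2 + 6*u) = (u - 4)*(u - 3)*(u - 2)*(u + 2)*(u^2 - 2*u) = (u - 4)*(u - 3)*(u - 2)^2*(u + 2)*(u)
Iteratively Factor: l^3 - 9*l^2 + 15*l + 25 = (l - 5)*(l^2 - 4*l - 5) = (l - 5)^2*(l + 1)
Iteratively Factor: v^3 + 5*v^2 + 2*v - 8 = (v + 2)*(v^2 + 3*v - 4) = (v - 1)*(v + 2)*(v + 4)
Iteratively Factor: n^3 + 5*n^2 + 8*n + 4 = (n + 1)*(n^2 + 4*n + 4) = (n + 1)*(n + 2)*(n + 2)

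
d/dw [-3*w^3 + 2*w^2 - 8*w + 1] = -9*w^2 + 4*w - 8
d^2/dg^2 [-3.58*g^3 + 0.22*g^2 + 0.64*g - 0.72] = 0.44 - 21.48*g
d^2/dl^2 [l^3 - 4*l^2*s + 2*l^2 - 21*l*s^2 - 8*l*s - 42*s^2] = 6*l - 8*s + 4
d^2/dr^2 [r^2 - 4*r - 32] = 2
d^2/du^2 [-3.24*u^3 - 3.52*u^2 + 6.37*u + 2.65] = -19.44*u - 7.04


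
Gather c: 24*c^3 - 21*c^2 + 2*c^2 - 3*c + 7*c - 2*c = 24*c^3 - 19*c^2 + 2*c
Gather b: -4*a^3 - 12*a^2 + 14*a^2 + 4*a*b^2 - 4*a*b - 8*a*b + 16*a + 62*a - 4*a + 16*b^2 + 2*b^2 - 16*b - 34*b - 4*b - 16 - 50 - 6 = -4*a^3 + 2*a^2 + 74*a + b^2*(4*a + 18) + b*(-12*a - 54) - 72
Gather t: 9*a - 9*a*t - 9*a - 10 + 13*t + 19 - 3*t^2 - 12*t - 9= -3*t^2 + t*(1 - 9*a)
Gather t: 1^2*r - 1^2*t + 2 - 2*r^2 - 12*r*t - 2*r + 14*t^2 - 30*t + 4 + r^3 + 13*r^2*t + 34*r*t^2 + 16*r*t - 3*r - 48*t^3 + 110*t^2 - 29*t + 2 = r^3 - 2*r^2 - 4*r - 48*t^3 + t^2*(34*r + 124) + t*(13*r^2 + 4*r - 60) + 8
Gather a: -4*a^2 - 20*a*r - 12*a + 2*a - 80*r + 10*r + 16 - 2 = -4*a^2 + a*(-20*r - 10) - 70*r + 14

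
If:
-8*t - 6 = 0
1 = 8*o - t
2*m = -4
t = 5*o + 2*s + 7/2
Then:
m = -2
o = 1/32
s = -141/64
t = -3/4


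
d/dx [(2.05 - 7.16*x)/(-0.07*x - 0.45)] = (0.235585*x + 1.514475)/(0.07*x + 0.45)^3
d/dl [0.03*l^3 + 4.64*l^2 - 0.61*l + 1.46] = 0.09*l^2 + 9.28*l - 0.61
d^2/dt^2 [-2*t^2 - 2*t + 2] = -4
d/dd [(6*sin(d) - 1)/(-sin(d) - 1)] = -7*cos(d)/(sin(d) + 1)^2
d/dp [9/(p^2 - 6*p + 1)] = 18*(3 - p)/(p^2 - 6*p + 1)^2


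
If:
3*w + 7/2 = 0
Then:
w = -7/6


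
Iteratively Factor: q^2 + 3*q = (q + 3)*(q)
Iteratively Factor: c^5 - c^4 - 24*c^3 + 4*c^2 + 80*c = (c)*(c^4 - c^3 - 24*c^2 + 4*c + 80) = c*(c - 2)*(c^3 + c^2 - 22*c - 40) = c*(c - 5)*(c - 2)*(c^2 + 6*c + 8) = c*(c - 5)*(c - 2)*(c + 2)*(c + 4)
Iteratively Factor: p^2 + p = (p)*(p + 1)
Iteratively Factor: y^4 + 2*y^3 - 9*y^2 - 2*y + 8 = (y + 1)*(y^3 + y^2 - 10*y + 8) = (y + 1)*(y + 4)*(y^2 - 3*y + 2) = (y - 1)*(y + 1)*(y + 4)*(y - 2)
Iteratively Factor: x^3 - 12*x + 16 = (x + 4)*(x^2 - 4*x + 4) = (x - 2)*(x + 4)*(x - 2)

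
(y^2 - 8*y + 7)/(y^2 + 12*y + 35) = (y^2 - 8*y + 7)/(y^2 + 12*y + 35)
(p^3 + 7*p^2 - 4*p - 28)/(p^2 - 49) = (p^2 - 4)/(p - 7)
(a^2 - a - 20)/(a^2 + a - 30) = (a + 4)/(a + 6)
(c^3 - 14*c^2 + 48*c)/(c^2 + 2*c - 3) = c*(c^2 - 14*c + 48)/(c^2 + 2*c - 3)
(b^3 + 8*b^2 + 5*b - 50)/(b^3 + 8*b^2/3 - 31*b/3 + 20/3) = 3*(b^2 + 3*b - 10)/(3*b^2 - 7*b + 4)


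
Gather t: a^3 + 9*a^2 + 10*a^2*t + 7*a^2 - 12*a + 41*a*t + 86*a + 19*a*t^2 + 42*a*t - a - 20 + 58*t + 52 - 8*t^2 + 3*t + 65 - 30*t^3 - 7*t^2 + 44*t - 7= a^3 + 16*a^2 + 73*a - 30*t^3 + t^2*(19*a - 15) + t*(10*a^2 + 83*a + 105) + 90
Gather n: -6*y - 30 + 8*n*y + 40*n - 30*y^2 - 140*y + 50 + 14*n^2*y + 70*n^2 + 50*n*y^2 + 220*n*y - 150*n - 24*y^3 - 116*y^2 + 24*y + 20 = n^2*(14*y + 70) + n*(50*y^2 + 228*y - 110) - 24*y^3 - 146*y^2 - 122*y + 40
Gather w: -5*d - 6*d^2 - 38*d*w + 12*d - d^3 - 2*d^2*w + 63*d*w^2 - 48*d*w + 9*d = -d^3 - 6*d^2 + 63*d*w^2 + 16*d + w*(-2*d^2 - 86*d)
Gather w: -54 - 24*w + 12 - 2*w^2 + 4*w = -2*w^2 - 20*w - 42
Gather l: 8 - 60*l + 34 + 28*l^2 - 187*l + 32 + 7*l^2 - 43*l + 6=35*l^2 - 290*l + 80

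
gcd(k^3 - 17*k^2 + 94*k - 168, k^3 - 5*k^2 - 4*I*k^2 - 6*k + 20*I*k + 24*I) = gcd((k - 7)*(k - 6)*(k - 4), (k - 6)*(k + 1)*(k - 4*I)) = k - 6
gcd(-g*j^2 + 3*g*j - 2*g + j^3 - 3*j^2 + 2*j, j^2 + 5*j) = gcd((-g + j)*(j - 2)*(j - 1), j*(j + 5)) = 1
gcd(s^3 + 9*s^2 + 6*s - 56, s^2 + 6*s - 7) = s + 7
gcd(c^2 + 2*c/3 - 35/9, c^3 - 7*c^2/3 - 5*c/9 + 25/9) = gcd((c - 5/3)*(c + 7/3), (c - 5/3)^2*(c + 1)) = c - 5/3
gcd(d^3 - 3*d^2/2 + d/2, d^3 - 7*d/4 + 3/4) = d^2 - 3*d/2 + 1/2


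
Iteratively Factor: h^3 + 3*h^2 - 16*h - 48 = (h - 4)*(h^2 + 7*h + 12) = (h - 4)*(h + 4)*(h + 3)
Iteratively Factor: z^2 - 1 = (z - 1)*(z + 1)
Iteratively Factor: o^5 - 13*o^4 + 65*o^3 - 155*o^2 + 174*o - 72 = (o - 2)*(o^4 - 11*o^3 + 43*o^2 - 69*o + 36) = (o - 4)*(o - 2)*(o^3 - 7*o^2 + 15*o - 9) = (o - 4)*(o - 3)*(o - 2)*(o^2 - 4*o + 3) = (o - 4)*(o - 3)*(o - 2)*(o - 1)*(o - 3)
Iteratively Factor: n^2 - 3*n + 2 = (n - 2)*(n - 1)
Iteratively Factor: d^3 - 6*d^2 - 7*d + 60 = (d - 4)*(d^2 - 2*d - 15) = (d - 5)*(d - 4)*(d + 3)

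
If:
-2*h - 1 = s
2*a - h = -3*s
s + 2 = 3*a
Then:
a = 13/25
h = -7/25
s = -11/25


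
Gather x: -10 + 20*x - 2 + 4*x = 24*x - 12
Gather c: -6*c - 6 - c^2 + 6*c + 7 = 1 - c^2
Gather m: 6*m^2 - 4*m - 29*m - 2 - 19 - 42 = 6*m^2 - 33*m - 63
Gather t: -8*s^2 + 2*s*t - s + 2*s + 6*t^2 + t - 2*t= -8*s^2 + s + 6*t^2 + t*(2*s - 1)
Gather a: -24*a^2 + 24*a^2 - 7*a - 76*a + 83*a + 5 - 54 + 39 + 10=0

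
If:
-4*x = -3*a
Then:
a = 4*x/3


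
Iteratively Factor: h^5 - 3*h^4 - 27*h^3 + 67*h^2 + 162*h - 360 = (h - 2)*(h^4 - h^3 - 29*h^2 + 9*h + 180) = (h - 3)*(h - 2)*(h^3 + 2*h^2 - 23*h - 60) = (h - 3)*(h - 2)*(h + 3)*(h^2 - h - 20) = (h - 5)*(h - 3)*(h - 2)*(h + 3)*(h + 4)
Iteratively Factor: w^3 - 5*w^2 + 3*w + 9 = (w + 1)*(w^2 - 6*w + 9) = (w - 3)*(w + 1)*(w - 3)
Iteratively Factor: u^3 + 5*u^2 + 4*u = (u + 4)*(u^2 + u) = (u + 1)*(u + 4)*(u)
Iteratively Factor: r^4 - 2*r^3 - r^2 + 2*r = (r)*(r^3 - 2*r^2 - r + 2) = r*(r + 1)*(r^2 - 3*r + 2) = r*(r - 1)*(r + 1)*(r - 2)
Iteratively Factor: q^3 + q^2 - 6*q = (q)*(q^2 + q - 6) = q*(q - 2)*(q + 3)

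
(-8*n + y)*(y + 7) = -8*n*y - 56*n + y^2 + 7*y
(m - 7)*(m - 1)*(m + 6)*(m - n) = m^4 - m^3*n - 2*m^3 + 2*m^2*n - 41*m^2 + 41*m*n + 42*m - 42*n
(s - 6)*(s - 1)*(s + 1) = s^3 - 6*s^2 - s + 6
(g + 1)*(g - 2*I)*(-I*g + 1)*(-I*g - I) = -g^4 - 2*g^3 + I*g^3 - 3*g^2 + 2*I*g^2 - 4*g + I*g - 2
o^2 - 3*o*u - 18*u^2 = (o - 6*u)*(o + 3*u)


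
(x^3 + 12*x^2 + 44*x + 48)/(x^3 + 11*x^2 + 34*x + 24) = (x + 2)/(x + 1)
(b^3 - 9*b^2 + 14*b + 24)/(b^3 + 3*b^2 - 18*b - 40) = (b^2 - 5*b - 6)/(b^2 + 7*b + 10)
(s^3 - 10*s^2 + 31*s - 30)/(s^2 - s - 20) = (s^2 - 5*s + 6)/(s + 4)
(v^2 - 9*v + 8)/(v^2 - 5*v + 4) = (v - 8)/(v - 4)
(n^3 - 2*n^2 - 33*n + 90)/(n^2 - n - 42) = (n^2 - 8*n + 15)/(n - 7)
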